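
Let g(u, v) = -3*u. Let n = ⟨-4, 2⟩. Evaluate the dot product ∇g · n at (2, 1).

12

∂g/∂u = -3
∂g/∂v = 0
∇g at (2, 1) = (-3, 0)
∇g · n = (-3)(-4) + (0)(2) = 12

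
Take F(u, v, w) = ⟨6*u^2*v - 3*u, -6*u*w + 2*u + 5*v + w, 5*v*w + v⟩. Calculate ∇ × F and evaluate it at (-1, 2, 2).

(∇×F)₁ = ∂F₃/∂v − ∂F₂/∂w = 6*u + 5*w
(∇×F)₂ = ∂F₁/∂w − ∂F₃/∂u = 0
(∇×F)₃ = ∂F₂/∂u − ∂F₁/∂v = -6*u^2 - 6*w + 2
∇×F = (6*u + 5*w, 0, -6*u^2 - 6*w + 2)
At (-1, 2, 2): (4, 0, -16).

(4, 0, -16)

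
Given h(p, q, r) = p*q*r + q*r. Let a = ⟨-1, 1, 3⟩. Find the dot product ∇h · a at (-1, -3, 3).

9

∂h/∂p = q*r
∂h/∂q = p*r + r
∂h/∂r = p*q + q
∇h at (-1, -3, 3) = (-9, 0, 0)
∇h · a = (-9)(-1) + (0)(1) + (0)(3) = 9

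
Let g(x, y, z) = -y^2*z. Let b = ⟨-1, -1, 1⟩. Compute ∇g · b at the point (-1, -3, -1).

∂g/∂x = 0
∂g/∂y = -2*y*z
∂g/∂z = -y^2
∇g at (-1, -3, -1) = (0, -6, -9)
∇g · b = (0)(-1) + (-6)(-1) + (-9)(1) = -3

-3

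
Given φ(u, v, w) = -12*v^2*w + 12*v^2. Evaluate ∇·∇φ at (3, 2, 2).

-24

∂²φ/∂u² = 0
∂²φ/∂v² = 24*(-w + 1)
∂²φ/∂w² = 0
∇²φ = -24*w + 24
At (3, 2, 2): -24.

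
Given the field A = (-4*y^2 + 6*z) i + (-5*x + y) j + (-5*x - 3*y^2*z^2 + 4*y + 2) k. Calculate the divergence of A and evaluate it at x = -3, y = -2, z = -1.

∂A₁/∂x = 0
∂A₂/∂y = 1
∂A₃/∂z = -6*y^2*z
∇·A = -6*y^2*z + 1
At (-3, -2, -1): 25.

25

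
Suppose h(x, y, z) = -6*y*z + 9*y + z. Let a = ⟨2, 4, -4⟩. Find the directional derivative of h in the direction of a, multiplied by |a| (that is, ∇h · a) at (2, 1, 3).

-16

∂h/∂x = 0
∂h/∂y = -6*z + 9
∂h/∂z = -6*y + 1
∇h at (2, 1, 3) = (0, -9, -5)
∇h · a = (0)(2) + (-9)(4) + (-5)(-4) = -16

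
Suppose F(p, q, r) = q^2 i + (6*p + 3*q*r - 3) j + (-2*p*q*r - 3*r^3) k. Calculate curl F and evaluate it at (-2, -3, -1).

(∇×F)₁ = ∂F₃/∂q − ∂F₂/∂r = -2*p*r - 3*q
(∇×F)₂ = ∂F₁/∂r − ∂F₃/∂p = 2*q*r
(∇×F)₃ = ∂F₂/∂p − ∂F₁/∂q = -2*q + 6
∇×F = (-2*p*r - 3*q, 2*q*r, -2*q + 6)
At (-2, -3, -1): (5, 6, 12).

(5, 6, 12)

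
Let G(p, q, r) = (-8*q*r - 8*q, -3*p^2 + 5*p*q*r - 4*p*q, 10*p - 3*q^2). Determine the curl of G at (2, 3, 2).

(-48, -34, 30)

(∇×G)₁ = ∂G₃/∂q − ∂G₂/∂r = -5*p*q - 6*q
(∇×G)₂ = ∂G₁/∂r − ∂G₃/∂p = -8*q - 10
(∇×G)₃ = ∂G₂/∂p − ∂G₁/∂q = -6*p + 5*q*r - 4*q + 8*r + 8
∇×G = (-5*p*q - 6*q, -8*q - 10, -6*p + 5*q*r - 4*q + 8*r + 8)
At (2, 3, 2): (-48, -34, 30).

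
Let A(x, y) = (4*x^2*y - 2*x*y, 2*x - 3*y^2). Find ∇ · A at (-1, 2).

-32

∂A₁/∂x = 8*x*y - 2*y
∂A₂/∂y = -6*y
∇·A = 8*x*y - 8*y
At (-1, 2): -32.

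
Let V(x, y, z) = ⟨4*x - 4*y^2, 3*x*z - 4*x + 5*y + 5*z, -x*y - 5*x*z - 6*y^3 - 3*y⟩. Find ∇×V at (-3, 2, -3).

(∇×V)₁ = ∂V₃/∂y − ∂V₂/∂z = -4*x - 18*y^2 - 8
(∇×V)₂ = ∂V₁/∂z − ∂V₃/∂x = y + 5*z
(∇×V)₃ = ∂V₂/∂x − ∂V₁/∂y = 8*y + 3*z - 4
∇×V = (-4*x - 18*y^2 - 8, y + 5*z, 8*y + 3*z - 4)
At (-3, 2, -3): (-68, -13, 3).

(-68, -13, 3)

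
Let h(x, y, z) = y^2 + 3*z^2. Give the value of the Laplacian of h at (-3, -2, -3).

∂²h/∂x² = 0
∂²h/∂y² = 2
∂²h/∂z² = 6
∇²h = 8
At (-3, -2, -3): 8.

8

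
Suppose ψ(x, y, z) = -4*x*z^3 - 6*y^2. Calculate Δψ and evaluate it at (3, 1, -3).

204

∂²ψ/∂x² = 0
∂²ψ/∂y² = -12
∂²ψ/∂z² = -24*x*z
∇²ψ = -24*x*z - 12
At (3, 1, -3): 204.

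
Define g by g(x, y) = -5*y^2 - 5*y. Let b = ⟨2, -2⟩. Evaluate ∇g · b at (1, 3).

∂g/∂x = 0
∂g/∂y = -10*y - 5
∇g at (1, 3) = (0, -35)
∇g · b = (0)(2) + (-35)(-2) = 70

70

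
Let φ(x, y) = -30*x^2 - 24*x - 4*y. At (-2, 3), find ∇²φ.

-60

∂²φ/∂x² = -60
∂²φ/∂y² = 0
∇²φ = -60
At (-2, 3): -60.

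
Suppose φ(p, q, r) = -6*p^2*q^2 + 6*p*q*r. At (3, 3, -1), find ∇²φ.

∂²φ/∂p² = -12*q^2
∂²φ/∂q² = -12*p^2
∂²φ/∂r² = 0
∇²φ = -12*p^2 - 12*q^2
At (3, 3, -1): -216.

-216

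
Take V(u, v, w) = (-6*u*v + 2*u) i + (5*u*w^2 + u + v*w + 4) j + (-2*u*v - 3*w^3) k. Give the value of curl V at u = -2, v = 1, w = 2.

(∇×V)₁ = ∂V₃/∂v − ∂V₂/∂w = -10*u*w - 2*u - v
(∇×V)₂ = ∂V₁/∂w − ∂V₃/∂u = 2*v
(∇×V)₃ = ∂V₂/∂u − ∂V₁/∂v = 6*u + 5*w^2 + 1
∇×V = (-10*u*w - 2*u - v, 2*v, 6*u + 5*w^2 + 1)
At (-2, 1, 2): (43, 2, 9).

(43, 2, 9)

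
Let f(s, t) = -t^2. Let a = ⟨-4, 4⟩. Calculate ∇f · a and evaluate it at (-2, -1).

∂f/∂s = 0
∂f/∂t = -2*t
∇f at (-2, -1) = (0, 2)
∇f · a = (0)(-4) + (2)(4) = 8

8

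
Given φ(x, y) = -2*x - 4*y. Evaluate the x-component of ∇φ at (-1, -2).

-2

(∇φ)_1 = ∂φ/∂x = -2
At (-1, -2): -2.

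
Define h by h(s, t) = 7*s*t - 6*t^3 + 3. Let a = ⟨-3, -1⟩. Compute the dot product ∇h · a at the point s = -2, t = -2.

∂h/∂s = 7*t
∂h/∂t = 7*s - 18*t^2
∇h at (-2, -2) = (-14, -86)
∇h · a = (-14)(-3) + (-86)(-1) = 128

128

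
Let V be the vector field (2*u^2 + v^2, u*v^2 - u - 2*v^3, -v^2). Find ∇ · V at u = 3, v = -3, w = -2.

-60

∂V₁/∂u = 4*u
∂V₂/∂v = 2*u*v - 6*v^2
∂V₃/∂w = 0
∇·V = 2*u*v + 4*u - 6*v^2
At (3, -3, -2): -60.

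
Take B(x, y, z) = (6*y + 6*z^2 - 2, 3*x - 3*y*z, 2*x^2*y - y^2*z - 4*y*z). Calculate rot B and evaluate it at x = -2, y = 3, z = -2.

(∇×B)₁ = ∂B₃/∂y − ∂B₂/∂z = 2*x^2 - 2*y*z + 3*y - 4*z
(∇×B)₂ = ∂B₁/∂z − ∂B₃/∂x = -4*x*y + 12*z
(∇×B)₃ = ∂B₂/∂x − ∂B₁/∂y = -3
∇×B = (2*x^2 - 2*y*z + 3*y - 4*z, -4*x*y + 12*z, -3)
At (-2, 3, -2): (37, 0, -3).

(37, 0, -3)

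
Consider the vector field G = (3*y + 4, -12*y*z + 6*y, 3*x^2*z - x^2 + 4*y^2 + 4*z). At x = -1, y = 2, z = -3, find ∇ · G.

49

∂G₁/∂x = 0
∂G₂/∂y = -12*z + 6
∂G₃/∂z = 3*x^2 + 4
∇·G = 3*x^2 - 12*z + 10
At (-1, 2, -3): 49.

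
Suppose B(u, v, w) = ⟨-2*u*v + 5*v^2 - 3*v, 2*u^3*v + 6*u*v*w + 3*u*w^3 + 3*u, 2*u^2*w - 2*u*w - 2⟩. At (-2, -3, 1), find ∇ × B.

(-18, 10, -55)

(∇×B)₁ = ∂B₃/∂v − ∂B₂/∂w = -6*u*v - 9*u*w^2
(∇×B)₂ = ∂B₁/∂w − ∂B₃/∂u = -4*u*w + 2*w
(∇×B)₃ = ∂B₂/∂u − ∂B₁/∂v = 6*u^2*v + 2*u + 6*v*w - 10*v + 3*w^3 + 6
∇×B = (-6*u*v - 9*u*w^2, -4*u*w + 2*w, 6*u^2*v + 2*u + 6*v*w - 10*v + 3*w^3 + 6)
At (-2, -3, 1): (-18, 10, -55).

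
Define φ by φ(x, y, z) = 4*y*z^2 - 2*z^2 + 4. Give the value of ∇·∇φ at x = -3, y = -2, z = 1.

-20

∂²φ/∂x² = 0
∂²φ/∂y² = 0
∂²φ/∂z² = 4*(2*y - 1)
∇²φ = 8*y - 4
At (-3, -2, 1): -20.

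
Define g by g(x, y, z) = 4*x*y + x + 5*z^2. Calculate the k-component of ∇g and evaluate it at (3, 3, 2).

20

(∇g)_3 = ∂g/∂z = 10*z
At (3, 3, 2): 20.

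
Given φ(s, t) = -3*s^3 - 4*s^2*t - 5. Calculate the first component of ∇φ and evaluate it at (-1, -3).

-33

(∇φ)_1 = ∂φ/∂s = -9*s^2 - 8*s*t
At (-1, -3): -33.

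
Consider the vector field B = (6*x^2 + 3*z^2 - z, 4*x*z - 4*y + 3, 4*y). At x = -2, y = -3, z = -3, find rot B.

(∇×B)₁ = ∂B₃/∂y − ∂B₂/∂z = -4*x + 4
(∇×B)₂ = ∂B₁/∂z − ∂B₃/∂x = 6*z - 1
(∇×B)₃ = ∂B₂/∂x − ∂B₁/∂y = 4*z
∇×B = (-4*x + 4, 6*z - 1, 4*z)
At (-2, -3, -3): (12, -19, -12).

(12, -19, -12)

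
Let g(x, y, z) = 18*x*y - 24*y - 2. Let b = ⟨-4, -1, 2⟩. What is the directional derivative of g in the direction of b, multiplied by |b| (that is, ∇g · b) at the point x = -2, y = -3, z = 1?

276

∂g/∂x = 18*y
∂g/∂y = 18*x - 24
∂g/∂z = 0
∇g at (-2, -3, 1) = (-54, -60, 0)
∇g · b = (-54)(-4) + (-60)(-1) + (0)(2) = 276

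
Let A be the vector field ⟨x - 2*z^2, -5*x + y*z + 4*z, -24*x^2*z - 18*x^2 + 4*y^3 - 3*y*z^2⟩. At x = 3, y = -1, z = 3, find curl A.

(-18, 528, -5)

(∇×A)₁ = ∂A₃/∂y − ∂A₂/∂z = 12*y^2 - y - 3*z^2 - 4
(∇×A)₂ = ∂A₁/∂z − ∂A₃/∂x = 48*x*z + 36*x - 4*z
(∇×A)₃ = ∂A₂/∂x − ∂A₁/∂y = -5
∇×A = (12*y^2 - y - 3*z^2 - 4, 48*x*z + 36*x - 4*z, -5)
At (3, -1, 3): (-18, 528, -5).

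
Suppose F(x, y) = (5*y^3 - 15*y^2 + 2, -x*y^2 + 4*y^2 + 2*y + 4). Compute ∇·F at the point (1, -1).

-4

∂F₁/∂x = 0
∂F₂/∂y = -2*x*y + 8*y + 2
∇·F = -2*x*y + 8*y + 2
At (1, -1): -4.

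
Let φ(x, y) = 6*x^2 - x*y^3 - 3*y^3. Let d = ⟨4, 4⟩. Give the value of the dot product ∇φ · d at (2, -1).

40

∂φ/∂x = 12*x - y^3
∂φ/∂y = -3*x*y^2 - 9*y^2
∇φ at (2, -1) = (25, -15)
∇φ · d = (25)(4) + (-15)(4) = 40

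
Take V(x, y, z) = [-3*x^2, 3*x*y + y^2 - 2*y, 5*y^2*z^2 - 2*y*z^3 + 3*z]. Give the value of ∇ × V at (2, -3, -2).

(∇×V)₁ = ∂V₃/∂y − ∂V₂/∂z = 10*y*z^2 - 2*z^3
(∇×V)₂ = ∂V₁/∂z − ∂V₃/∂x = 0
(∇×V)₃ = ∂V₂/∂x − ∂V₁/∂y = 3*y
∇×V = (10*y*z^2 - 2*z^3, 0, 3*y)
At (2, -3, -2): (-104, 0, -9).

(-104, 0, -9)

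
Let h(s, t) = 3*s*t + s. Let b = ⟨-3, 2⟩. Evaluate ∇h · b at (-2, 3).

-42

∂h/∂s = 3*t + 1
∂h/∂t = 3*s
∇h at (-2, 3) = (10, -6)
∇h · b = (10)(-3) + (-6)(2) = -42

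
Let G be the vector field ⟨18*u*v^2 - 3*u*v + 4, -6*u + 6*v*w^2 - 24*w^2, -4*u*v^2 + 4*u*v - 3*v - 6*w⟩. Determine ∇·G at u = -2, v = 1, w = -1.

∂G₁/∂u = 18*v^2 - 3*v
∂G₂/∂v = 6*w^2
∂G₃/∂w = -6
∇·G = 18*v^2 - 3*v + 6*w^2 - 6
At (-2, 1, -1): 15.

15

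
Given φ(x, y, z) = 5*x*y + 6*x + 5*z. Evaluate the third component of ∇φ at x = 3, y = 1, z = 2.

5

(∇φ)_3 = ∂φ/∂z = 5
At (3, 1, 2): 5.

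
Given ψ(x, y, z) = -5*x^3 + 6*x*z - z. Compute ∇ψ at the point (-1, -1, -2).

(-27, 0, -7)

∂ψ/∂x = -15*x^2 + 6*z
∂ψ/∂y = 0
∂ψ/∂z = 6*x - 1
∇ψ = (-15*x^2 + 6*z, 0, 6*x - 1)
At (-1, -1, -2): (-27, 0, -7).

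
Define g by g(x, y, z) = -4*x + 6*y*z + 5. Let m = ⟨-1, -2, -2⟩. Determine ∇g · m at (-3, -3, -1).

52

∂g/∂x = -4
∂g/∂y = 6*z
∂g/∂z = 6*y
∇g at (-3, -3, -1) = (-4, -6, -18)
∇g · m = (-4)(-1) + (-6)(-2) + (-18)(-2) = 52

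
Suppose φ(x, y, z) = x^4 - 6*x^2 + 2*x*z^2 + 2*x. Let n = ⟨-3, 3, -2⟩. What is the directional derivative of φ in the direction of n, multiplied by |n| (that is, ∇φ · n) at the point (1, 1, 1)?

∂φ/∂x = 4*x^3 - 12*x + 2*z^2 + 2
∂φ/∂y = 0
∂φ/∂z = 4*x*z
∇φ at (1, 1, 1) = (-4, 0, 4)
∇φ · n = (-4)(-3) + (0)(3) + (4)(-2) = 4

4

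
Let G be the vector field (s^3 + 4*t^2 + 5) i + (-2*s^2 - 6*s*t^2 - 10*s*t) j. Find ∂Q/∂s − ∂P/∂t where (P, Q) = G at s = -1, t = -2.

16

∂G₂/∂s = -4*s - 6*t^2 - 10*t
∂G₁/∂t = 8*t
Scalar curl = -4*s - 6*t^2 - 18*t
At (-1, -2): 16.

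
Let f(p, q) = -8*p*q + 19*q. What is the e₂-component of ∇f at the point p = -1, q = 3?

(∇f)_2 = ∂f/∂q = -8*p + 19
At (-1, 3): 27.

27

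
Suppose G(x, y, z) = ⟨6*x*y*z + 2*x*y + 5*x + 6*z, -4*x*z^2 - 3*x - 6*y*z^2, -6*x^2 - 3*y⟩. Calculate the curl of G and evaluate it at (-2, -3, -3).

(153, 18, -71)

(∇×G)₁ = ∂G₃/∂y − ∂G₂/∂z = 8*x*z + 12*y*z - 3
(∇×G)₂ = ∂G₁/∂z − ∂G₃/∂x = 6*x*y + 12*x + 6
(∇×G)₃ = ∂G₂/∂x − ∂G₁/∂y = -6*x*z - 2*x - 4*z^2 - 3
∇×G = (8*x*z + 12*y*z - 3, 6*x*y + 12*x + 6, -6*x*z - 2*x - 4*z^2 - 3)
At (-2, -3, -3): (153, 18, -71).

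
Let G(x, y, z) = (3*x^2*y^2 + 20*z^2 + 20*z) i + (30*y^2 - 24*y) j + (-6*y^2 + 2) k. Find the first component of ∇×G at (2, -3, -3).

(∇×G)_1 = ∂G₃/∂y − ∂G₂/∂z
= -12*y − (0)
= -12*y
At (2, -3, -3): 36.

36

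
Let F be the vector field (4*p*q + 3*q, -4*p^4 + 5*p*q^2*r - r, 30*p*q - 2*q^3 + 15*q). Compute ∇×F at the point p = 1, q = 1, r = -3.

(∇×F)₁ = ∂F₃/∂q − ∂F₂/∂r = -5*p*q^2 + 30*p - 6*q^2 + 16
(∇×F)₂ = ∂F₁/∂r − ∂F₃/∂p = -30*q
(∇×F)₃ = ∂F₂/∂p − ∂F₁/∂q = -16*p^3 - 4*p + 5*q^2*r - 3
∇×F = (-5*p*q^2 + 30*p - 6*q^2 + 16, -30*q, -16*p^3 - 4*p + 5*q^2*r - 3)
At (1, 1, -3): (35, -30, -38).

(35, -30, -38)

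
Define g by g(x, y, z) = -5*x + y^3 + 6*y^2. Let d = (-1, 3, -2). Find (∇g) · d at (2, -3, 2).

-22

∂g/∂x = -5
∂g/∂y = 3*y^2 + 12*y
∂g/∂z = 0
∇g at (2, -3, 2) = (-5, -9, 0)
∇g · d = (-5)(-1) + (-9)(3) + (0)(-2) = -22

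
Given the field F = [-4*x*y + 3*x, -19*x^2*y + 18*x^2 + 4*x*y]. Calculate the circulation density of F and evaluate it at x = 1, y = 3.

-62

∂F₂/∂x = -38*x*y + 36*x + 4*y
∂F₁/∂y = -4*x
Scalar curl = -38*x*y + 40*x + 4*y
At (1, 3): -62.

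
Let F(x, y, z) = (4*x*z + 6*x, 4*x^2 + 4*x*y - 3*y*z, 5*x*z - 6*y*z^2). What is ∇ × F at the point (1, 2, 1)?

(0, -1, 16)

(∇×F)₁ = ∂F₃/∂y − ∂F₂/∂z = 3*y - 6*z^2
(∇×F)₂ = ∂F₁/∂z − ∂F₃/∂x = 4*x - 5*z
(∇×F)₃ = ∂F₂/∂x − ∂F₁/∂y = 8*x + 4*y
∇×F = (3*y - 6*z^2, 4*x - 5*z, 8*x + 4*y)
At (1, 2, 1): (0, -1, 16).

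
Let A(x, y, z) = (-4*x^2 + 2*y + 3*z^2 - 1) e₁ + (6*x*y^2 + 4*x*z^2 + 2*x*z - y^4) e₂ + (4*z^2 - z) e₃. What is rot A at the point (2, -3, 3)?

(∇×A)₁ = ∂A₃/∂y − ∂A₂/∂z = -8*x*z - 2*x
(∇×A)₂ = ∂A₁/∂z − ∂A₃/∂x = 6*z
(∇×A)₃ = ∂A₂/∂x − ∂A₁/∂y = 6*y^2 + 4*z^2 + 2*z - 2
∇×A = (-8*x*z - 2*x, 6*z, 6*y^2 + 4*z^2 + 2*z - 2)
At (2, -3, 3): (-52, 18, 94).

(-52, 18, 94)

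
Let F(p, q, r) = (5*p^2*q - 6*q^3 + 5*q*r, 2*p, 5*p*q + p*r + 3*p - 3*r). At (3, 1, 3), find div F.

30

∂F₁/∂p = 10*p*q
∂F₂/∂q = 0
∂F₃/∂r = p - 3
∇·F = 10*p*q + p - 3
At (3, 1, 3): 30.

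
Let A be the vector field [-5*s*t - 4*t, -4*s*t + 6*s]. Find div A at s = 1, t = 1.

∂A₁/∂s = -5*t
∂A₂/∂t = -4*s
∇·A = -4*s - 5*t
At (1, 1): -9.

-9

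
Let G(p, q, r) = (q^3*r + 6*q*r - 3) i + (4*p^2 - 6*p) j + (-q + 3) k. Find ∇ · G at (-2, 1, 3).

∂G₁/∂p = 0
∂G₂/∂q = 0
∂G₃/∂r = 0
∇·G = 0
At (-2, 1, 3): 0.

0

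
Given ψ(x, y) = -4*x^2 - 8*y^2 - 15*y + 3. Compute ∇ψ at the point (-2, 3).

∂ψ/∂x = -8*x
∂ψ/∂y = -16*y - 15
∇ψ = (-8*x, -16*y - 15)
At (-2, 3): (16, -63).

(16, -63)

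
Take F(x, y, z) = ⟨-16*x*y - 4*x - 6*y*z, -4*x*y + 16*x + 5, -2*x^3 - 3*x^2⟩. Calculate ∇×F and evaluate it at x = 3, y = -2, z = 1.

(∇×F)₁ = ∂F₃/∂y − ∂F₂/∂z = 0
(∇×F)₂ = ∂F₁/∂z − ∂F₃/∂x = 6*x^2 + 6*x - 6*y
(∇×F)₃ = ∂F₂/∂x − ∂F₁/∂y = 16*x - 4*y + 6*z + 16
∇×F = (0, 6*x^2 + 6*x - 6*y, 16*x - 4*y + 6*z + 16)
At (3, -2, 1): (0, 84, 78).

(0, 84, 78)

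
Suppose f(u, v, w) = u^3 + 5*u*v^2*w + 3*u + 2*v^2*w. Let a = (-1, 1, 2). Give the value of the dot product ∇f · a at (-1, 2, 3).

∂f/∂u = 3*u^2 + 5*v^2*w + 3
∂f/∂v = 10*u*v*w + 4*v*w
∂f/∂w = 5*u*v^2 + 2*v^2
∇f at (-1, 2, 3) = (66, -36, -12)
∇f · a = (66)(-1) + (-36)(1) + (-12)(2) = -126

-126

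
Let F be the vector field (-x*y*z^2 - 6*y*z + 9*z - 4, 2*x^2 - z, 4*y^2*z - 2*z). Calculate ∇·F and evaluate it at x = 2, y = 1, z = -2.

∂F₁/∂x = -y*z^2
∂F₂/∂y = 0
∂F₃/∂z = 4*y^2 - 2
∇·F = 4*y^2 - y*z^2 - 2
At (2, 1, -2): -2.

-2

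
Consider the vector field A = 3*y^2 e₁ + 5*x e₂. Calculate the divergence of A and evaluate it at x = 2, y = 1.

∂A₁/∂x = 0
∂A₂/∂y = 0
∇·A = 0
At (2, 1): 0.

0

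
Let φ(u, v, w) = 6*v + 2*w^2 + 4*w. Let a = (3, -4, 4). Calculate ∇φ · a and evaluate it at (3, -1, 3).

∂φ/∂u = 0
∂φ/∂v = 6
∂φ/∂w = 4*w + 4
∇φ at (3, -1, 3) = (0, 6, 16)
∇φ · a = (0)(3) + (6)(-4) + (16)(4) = 40

40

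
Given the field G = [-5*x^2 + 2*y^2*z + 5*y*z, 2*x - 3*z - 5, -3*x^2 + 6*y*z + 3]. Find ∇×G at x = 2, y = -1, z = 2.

(15, 9, 0)

(∇×G)₁ = ∂G₃/∂y − ∂G₂/∂z = 6*z + 3
(∇×G)₂ = ∂G₁/∂z − ∂G₃/∂x = 6*x + 2*y^2 + 5*y
(∇×G)₃ = ∂G₂/∂x − ∂G₁/∂y = -4*y*z - 5*z + 2
∇×G = (6*z + 3, 6*x + 2*y^2 + 5*y, -4*y*z - 5*z + 2)
At (2, -1, 2): (15, 9, 0).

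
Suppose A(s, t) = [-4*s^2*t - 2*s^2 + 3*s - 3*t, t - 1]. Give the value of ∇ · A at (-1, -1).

0

∂A₁/∂s = -8*s*t - 4*s + 3
∂A₂/∂t = 1
∇·A = -8*s*t - 4*s + 4
At (-1, -1): 0.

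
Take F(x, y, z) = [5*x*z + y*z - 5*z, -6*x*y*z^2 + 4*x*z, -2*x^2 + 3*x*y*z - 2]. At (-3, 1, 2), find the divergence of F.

73

∂F₁/∂x = 5*z
∂F₂/∂y = -6*x*z^2
∂F₃/∂z = 3*x*y
∇·F = 3*x*y - 6*x*z^2 + 5*z
At (-3, 1, 2): 73.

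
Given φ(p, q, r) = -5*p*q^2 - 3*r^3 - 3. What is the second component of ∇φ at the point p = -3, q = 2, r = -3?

(∇φ)_2 = ∂φ/∂q = -10*p*q
At (-3, 2, -3): 60.

60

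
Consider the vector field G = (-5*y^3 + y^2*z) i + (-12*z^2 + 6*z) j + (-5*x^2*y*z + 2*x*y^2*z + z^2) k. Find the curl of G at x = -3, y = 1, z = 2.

(-72, -63, 11)

(∇×G)₁ = ∂G₃/∂y − ∂G₂/∂z = -5*x^2*z + 4*x*y*z + 24*z - 6
(∇×G)₂ = ∂G₁/∂z − ∂G₃/∂x = 10*x*y*z - 2*y^2*z + y^2
(∇×G)₃ = ∂G₂/∂x − ∂G₁/∂y = 15*y^2 - 2*y*z
∇×G = (-5*x^2*z + 4*x*y*z + 24*z - 6, 10*x*y*z - 2*y^2*z + y^2, 15*y^2 - 2*y*z)
At (-3, 1, 2): (-72, -63, 11).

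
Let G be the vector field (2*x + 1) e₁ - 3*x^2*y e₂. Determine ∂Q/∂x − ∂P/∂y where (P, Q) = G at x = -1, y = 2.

12

∂G₂/∂x = -6*x*y
∂G₁/∂y = 0
Scalar curl = -6*x*y
At (-1, 2): 12.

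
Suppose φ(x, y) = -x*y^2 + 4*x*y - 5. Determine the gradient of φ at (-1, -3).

(-21, -10)

∂φ/∂x = -y^2 + 4*y
∂φ/∂y = -2*x*y + 4*x
∇φ = (-y^2 + 4*y, -2*x*y + 4*x)
At (-1, -3): (-21, -10).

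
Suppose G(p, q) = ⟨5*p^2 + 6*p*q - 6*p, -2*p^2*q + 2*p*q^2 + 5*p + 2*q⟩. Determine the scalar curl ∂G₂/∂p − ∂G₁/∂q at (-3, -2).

∂G₂/∂p = -4*p*q + 2*q^2 + 5
∂G₁/∂q = 6*p
Scalar curl = -4*p*q - 6*p + 2*q^2 + 5
At (-3, -2): 7.

7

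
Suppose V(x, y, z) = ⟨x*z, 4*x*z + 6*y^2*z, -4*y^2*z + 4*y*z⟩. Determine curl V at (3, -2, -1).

(∇×V)₁ = ∂V₃/∂y − ∂V₂/∂z = -4*x - 6*y^2 - 8*y*z + 4*z
(∇×V)₂ = ∂V₁/∂z − ∂V₃/∂x = x
(∇×V)₃ = ∂V₂/∂x − ∂V₁/∂y = 4*z
∇×V = (-4*x - 6*y^2 - 8*y*z + 4*z, x, 4*z)
At (3, -2, -1): (-56, 3, -4).

(-56, 3, -4)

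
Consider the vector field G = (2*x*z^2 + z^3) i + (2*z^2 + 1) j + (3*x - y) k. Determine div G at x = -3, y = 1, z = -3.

∂G₁/∂x = 2*z^2
∂G₂/∂y = 0
∂G₃/∂z = 0
∇·G = 2*z^2
At (-3, 1, -3): 18.

18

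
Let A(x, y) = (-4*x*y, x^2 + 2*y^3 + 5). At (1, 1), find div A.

2

∂A₁/∂x = -4*y
∂A₂/∂y = 6*y^2
∇·A = 6*y^2 - 4*y
At (1, 1): 2.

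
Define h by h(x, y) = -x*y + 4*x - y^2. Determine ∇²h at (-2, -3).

∂²h/∂x² = 0
∂²h/∂y² = -2
∇²h = -2
At (-2, -3): -2.

-2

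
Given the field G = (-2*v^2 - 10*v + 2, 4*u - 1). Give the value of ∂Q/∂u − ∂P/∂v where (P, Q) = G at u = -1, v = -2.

6

∂G₂/∂u = 4
∂G₁/∂v = -4*v - 10
Scalar curl = 4*v + 14
At (-1, -2): 6.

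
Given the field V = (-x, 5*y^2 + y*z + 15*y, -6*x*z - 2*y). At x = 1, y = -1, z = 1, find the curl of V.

(-1, 6, 0)

(∇×V)₁ = ∂V₃/∂y − ∂V₂/∂z = -y - 2
(∇×V)₂ = ∂V₁/∂z − ∂V₃/∂x = 6*z
(∇×V)₃ = ∂V₂/∂x − ∂V₁/∂y = 0
∇×V = (-y - 2, 6*z, 0)
At (1, -1, 1): (-1, 6, 0).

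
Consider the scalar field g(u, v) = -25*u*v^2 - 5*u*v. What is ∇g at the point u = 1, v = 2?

∂g/∂u = -25*v^2 - 5*v
∂g/∂v = -50*u*v - 5*u
∇g = (-25*v^2 - 5*v, -50*u*v - 5*u)
At (1, 2): (-110, -105).

(-110, -105)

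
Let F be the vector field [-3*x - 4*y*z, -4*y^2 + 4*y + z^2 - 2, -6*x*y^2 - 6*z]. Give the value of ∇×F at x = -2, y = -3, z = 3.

(-78, 66, 12)

(∇×F)₁ = ∂F₃/∂y − ∂F₂/∂z = -12*x*y - 2*z
(∇×F)₂ = ∂F₁/∂z − ∂F₃/∂x = 6*y^2 - 4*y
(∇×F)₃ = ∂F₂/∂x − ∂F₁/∂y = 4*z
∇×F = (-12*x*y - 2*z, 6*y^2 - 4*y, 4*z)
At (-2, -3, 3): (-78, 66, 12).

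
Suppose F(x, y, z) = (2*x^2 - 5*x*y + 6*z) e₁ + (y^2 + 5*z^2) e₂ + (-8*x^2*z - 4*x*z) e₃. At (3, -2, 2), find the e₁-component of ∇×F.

-20

(∇×F)_1 = ∂F₃/∂y − ∂F₂/∂z
= 0 − (10*z)
= -10*z
At (3, -2, 2): -20.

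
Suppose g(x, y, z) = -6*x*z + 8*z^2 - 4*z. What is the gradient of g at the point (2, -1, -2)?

(12, 0, -48)

∂g/∂x = -6*z
∂g/∂y = 0
∂g/∂z = -6*x + 16*z - 4
∇g = (-6*z, 0, -6*x + 16*z - 4)
At (2, -1, -2): (12, 0, -48).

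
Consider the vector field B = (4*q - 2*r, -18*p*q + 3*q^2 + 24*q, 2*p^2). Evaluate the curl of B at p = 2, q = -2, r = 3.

(0, -10, 32)

(∇×B)₁ = ∂B₃/∂q − ∂B₂/∂r = 0
(∇×B)₂ = ∂B₁/∂r − ∂B₃/∂p = -4*p - 2
(∇×B)₃ = ∂B₂/∂p − ∂B₁/∂q = -18*q - 4
∇×B = (0, -4*p - 2, -18*q - 4)
At (2, -2, 3): (0, -10, 32).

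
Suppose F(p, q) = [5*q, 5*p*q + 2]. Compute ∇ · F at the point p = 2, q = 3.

10

∂F₁/∂p = 0
∂F₂/∂q = 5*p
∇·F = 5*p
At (2, 3): 10.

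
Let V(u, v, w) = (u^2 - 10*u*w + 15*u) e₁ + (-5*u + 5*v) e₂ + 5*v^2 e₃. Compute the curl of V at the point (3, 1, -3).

(10, -30, -5)

(∇×V)₁ = ∂V₃/∂v − ∂V₂/∂w = 10*v
(∇×V)₂ = ∂V₁/∂w − ∂V₃/∂u = -10*u
(∇×V)₃ = ∂V₂/∂u − ∂V₁/∂v = -5
∇×V = (10*v, -10*u, -5)
At (3, 1, -3): (10, -30, -5).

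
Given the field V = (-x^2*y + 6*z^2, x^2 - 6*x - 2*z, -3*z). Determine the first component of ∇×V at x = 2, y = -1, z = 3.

(∇×V)_1 = ∂V₃/∂y − ∂V₂/∂z
= 0 − (-2)
= 2
At (2, -1, 3): 2.

2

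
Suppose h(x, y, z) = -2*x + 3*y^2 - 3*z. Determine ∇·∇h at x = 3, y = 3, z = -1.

∂²h/∂x² = 0
∂²h/∂y² = 6
∂²h/∂z² = 0
∇²h = 6
At (3, 3, -1): 6.

6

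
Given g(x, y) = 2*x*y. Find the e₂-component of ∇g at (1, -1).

(∇g)_2 = ∂g/∂y = 2*x
At (1, -1): 2.

2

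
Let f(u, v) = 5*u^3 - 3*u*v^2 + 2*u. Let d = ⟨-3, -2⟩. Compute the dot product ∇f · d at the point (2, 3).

-33

∂f/∂u = 15*u^2 - 3*v^2 + 2
∂f/∂v = -6*u*v
∇f at (2, 3) = (35, -36)
∇f · d = (35)(-3) + (-36)(-2) = -33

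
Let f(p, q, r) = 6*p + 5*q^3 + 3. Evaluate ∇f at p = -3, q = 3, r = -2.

(6, 135, 0)

∂f/∂p = 6
∂f/∂q = 15*q^2
∂f/∂r = 0
∇f = (6, 15*q^2, 0)
At (-3, 3, -2): (6, 135, 0).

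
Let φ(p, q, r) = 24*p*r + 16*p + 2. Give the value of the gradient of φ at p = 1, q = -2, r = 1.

∂φ/∂p = 24*r + 16
∂φ/∂q = 0
∂φ/∂r = 24*p
∇φ = (24*r + 16, 0, 24*p)
At (1, -2, 1): (40, 0, 24).

(40, 0, 24)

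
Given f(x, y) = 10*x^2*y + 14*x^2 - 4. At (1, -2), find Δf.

∂²f/∂x² = 4*(5*y + 7)
∂²f/∂y² = 0
∇²f = 20*y + 28
At (1, -2): -12.

-12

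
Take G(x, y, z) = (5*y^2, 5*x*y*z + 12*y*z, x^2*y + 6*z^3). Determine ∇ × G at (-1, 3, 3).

(-20, 6, 15)

(∇×G)₁ = ∂G₃/∂y − ∂G₂/∂z = x^2 - 5*x*y - 12*y
(∇×G)₂ = ∂G₁/∂z − ∂G₃/∂x = -2*x*y
(∇×G)₃ = ∂G₂/∂x − ∂G₁/∂y = 5*y*z - 10*y
∇×G = (x^2 - 5*x*y - 12*y, -2*x*y, 5*y*z - 10*y)
At (-1, 3, 3): (-20, 6, 15).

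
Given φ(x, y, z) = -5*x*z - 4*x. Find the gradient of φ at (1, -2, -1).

(1, 0, -5)

∂φ/∂x = -5*z - 4
∂φ/∂y = 0
∂φ/∂z = -5*x
∇φ = (-5*z - 4, 0, -5*x)
At (1, -2, -1): (1, 0, -5).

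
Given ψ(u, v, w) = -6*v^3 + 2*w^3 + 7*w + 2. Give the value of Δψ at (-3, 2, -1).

-84

∂²ψ/∂u² = 0
∂²ψ/∂v² = -36*v
∂²ψ/∂w² = 12*w
∇²ψ = -36*v + 12*w
At (-3, 2, -1): -84.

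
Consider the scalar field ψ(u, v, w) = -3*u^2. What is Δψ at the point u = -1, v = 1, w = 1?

-6

∂²ψ/∂u² = -6
∂²ψ/∂v² = 0
∂²ψ/∂w² = 0
∇²ψ = -6
At (-1, 1, 1): -6.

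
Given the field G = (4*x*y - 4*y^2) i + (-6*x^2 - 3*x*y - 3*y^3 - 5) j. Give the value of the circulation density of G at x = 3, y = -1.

∂G₂/∂x = -12*x - 3*y
∂G₁/∂y = 4*x - 8*y
Scalar curl = -16*x + 5*y
At (3, -1): -53.

-53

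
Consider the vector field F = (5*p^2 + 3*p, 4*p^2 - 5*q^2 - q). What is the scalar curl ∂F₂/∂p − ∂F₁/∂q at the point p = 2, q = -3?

16

∂F₂/∂p = 8*p
∂F₁/∂q = 0
Scalar curl = 8*p
At (2, -3): 16.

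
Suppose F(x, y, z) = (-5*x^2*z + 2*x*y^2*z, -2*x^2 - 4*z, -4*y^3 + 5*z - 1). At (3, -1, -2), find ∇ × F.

(-8, -39, -36)

(∇×F)₁ = ∂F₃/∂y − ∂F₂/∂z = -12*y^2 + 4
(∇×F)₂ = ∂F₁/∂z − ∂F₃/∂x = -5*x^2 + 2*x*y^2
(∇×F)₃ = ∂F₂/∂x − ∂F₁/∂y = -4*x*y*z - 4*x
∇×F = (-12*y^2 + 4, -5*x^2 + 2*x*y^2, -4*x*y*z - 4*x)
At (3, -1, -2): (-8, -39, -36).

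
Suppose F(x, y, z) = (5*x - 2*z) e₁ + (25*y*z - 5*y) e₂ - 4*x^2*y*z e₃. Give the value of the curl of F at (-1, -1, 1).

(∇×F)₁ = ∂F₃/∂y − ∂F₂/∂z = -4*x^2*z - 25*y
(∇×F)₂ = ∂F₁/∂z − ∂F₃/∂x = 8*x*y*z - 2
(∇×F)₃ = ∂F₂/∂x − ∂F₁/∂y = 0
∇×F = (-4*x^2*z - 25*y, 8*x*y*z - 2, 0)
At (-1, -1, 1): (21, 6, 0).

(21, 6, 0)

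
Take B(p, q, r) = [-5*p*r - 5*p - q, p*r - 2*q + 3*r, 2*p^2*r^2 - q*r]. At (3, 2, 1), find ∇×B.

(-7, -27, 2)

(∇×B)₁ = ∂B₃/∂q − ∂B₂/∂r = -p - r - 3
(∇×B)₂ = ∂B₁/∂r − ∂B₃/∂p = -4*p*r^2 - 5*p
(∇×B)₃ = ∂B₂/∂p − ∂B₁/∂q = r + 1
∇×B = (-p - r - 3, -4*p*r^2 - 5*p, r + 1)
At (3, 2, 1): (-7, -27, 2).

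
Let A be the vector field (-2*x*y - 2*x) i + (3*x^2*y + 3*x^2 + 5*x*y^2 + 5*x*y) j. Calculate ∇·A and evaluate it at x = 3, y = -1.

12

∂A₁/∂x = -2*y - 2
∂A₂/∂y = 3*x^2 + 10*x*y + 5*x
∇·A = 3*x^2 + 10*x*y + 5*x - 2*y - 2
At (3, -1): 12.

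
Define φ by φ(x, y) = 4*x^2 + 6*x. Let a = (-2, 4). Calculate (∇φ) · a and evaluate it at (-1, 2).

4

∂φ/∂x = 8*x + 6
∂φ/∂y = 0
∇φ at (-1, 2) = (-2, 0)
∇φ · a = (-2)(-2) + (0)(4) = 4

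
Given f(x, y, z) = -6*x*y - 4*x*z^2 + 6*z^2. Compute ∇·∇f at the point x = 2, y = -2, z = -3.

-4

∂²f/∂x² = 0
∂²f/∂y² = 0
∂²f/∂z² = 4*(-2*x + 3)
∇²f = -8*x + 12
At (2, -2, -3): -4.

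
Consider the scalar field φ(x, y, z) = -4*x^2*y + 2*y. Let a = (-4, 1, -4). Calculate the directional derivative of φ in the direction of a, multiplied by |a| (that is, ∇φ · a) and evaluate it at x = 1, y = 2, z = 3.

∂φ/∂x = -8*x*y
∂φ/∂y = -4*x^2 + 2
∂φ/∂z = 0
∇φ at (1, 2, 3) = (-16, -2, 0)
∇φ · a = (-16)(-4) + (-2)(1) + (0)(-4) = 62

62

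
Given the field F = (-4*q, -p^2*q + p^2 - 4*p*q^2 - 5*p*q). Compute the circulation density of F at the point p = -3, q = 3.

∂F₂/∂p = -2*p*q + 2*p - 4*q^2 - 5*q
∂F₁/∂q = -4
Scalar curl = -2*p*q + 2*p - 4*q^2 - 5*q + 4
At (-3, 3): -35.

-35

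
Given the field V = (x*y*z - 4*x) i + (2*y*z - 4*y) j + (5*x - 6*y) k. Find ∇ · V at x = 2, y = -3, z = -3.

∂V₁/∂x = y*z - 4
∂V₂/∂y = 2*z - 4
∂V₃/∂z = 0
∇·V = y*z + 2*z - 8
At (2, -3, -3): -5.

-5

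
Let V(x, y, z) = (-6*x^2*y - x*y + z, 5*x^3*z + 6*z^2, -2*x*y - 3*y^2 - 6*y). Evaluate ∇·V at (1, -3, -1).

39

∂V₁/∂x = -12*x*y - y
∂V₂/∂y = 0
∂V₃/∂z = 0
∇·V = -12*x*y - y
At (1, -3, -1): 39.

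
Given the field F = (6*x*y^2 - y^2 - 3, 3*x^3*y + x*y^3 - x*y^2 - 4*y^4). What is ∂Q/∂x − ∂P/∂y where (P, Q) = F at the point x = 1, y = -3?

∂F₂/∂x = 9*x^2*y + y^3 - y^2
∂F₁/∂y = 12*x*y - 2*y
Scalar curl = 9*x^2*y - 12*x*y + y^3 - y^2 + 2*y
At (1, -3): -33.

-33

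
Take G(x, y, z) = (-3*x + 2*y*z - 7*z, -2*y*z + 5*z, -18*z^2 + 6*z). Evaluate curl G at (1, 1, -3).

(∇×G)₁ = ∂G₃/∂y − ∂G₂/∂z = 2*y - 5
(∇×G)₂ = ∂G₁/∂z − ∂G₃/∂x = 2*y - 7
(∇×G)₃ = ∂G₂/∂x − ∂G₁/∂y = -2*z
∇×G = (2*y - 5, 2*y - 7, -2*z)
At (1, 1, -3): (-3, -5, 6).

(-3, -5, 6)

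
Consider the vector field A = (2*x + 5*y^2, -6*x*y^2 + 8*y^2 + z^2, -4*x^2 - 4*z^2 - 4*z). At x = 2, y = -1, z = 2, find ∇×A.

(-4, 16, 4)

(∇×A)₁ = ∂A₃/∂y − ∂A₂/∂z = -2*z
(∇×A)₂ = ∂A₁/∂z − ∂A₃/∂x = 8*x
(∇×A)₃ = ∂A₂/∂x − ∂A₁/∂y = -6*y^2 - 10*y
∇×A = (-2*z, 8*x, -6*y^2 - 10*y)
At (2, -1, 2): (-4, 16, 4).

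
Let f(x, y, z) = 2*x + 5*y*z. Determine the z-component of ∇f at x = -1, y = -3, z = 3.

(∇f)_3 = ∂f/∂z = 5*y
At (-1, -3, 3): -15.

-15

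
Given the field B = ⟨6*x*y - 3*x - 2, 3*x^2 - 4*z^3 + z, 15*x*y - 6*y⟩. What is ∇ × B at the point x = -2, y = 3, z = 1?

(-25, -45, 0)

(∇×B)₁ = ∂B₃/∂y − ∂B₂/∂z = 15*x + 12*z^2 - 7
(∇×B)₂ = ∂B₁/∂z − ∂B₃/∂x = -15*y
(∇×B)₃ = ∂B₂/∂x − ∂B₁/∂y = 0
∇×B = (15*x + 12*z^2 - 7, -15*y, 0)
At (-2, 3, 1): (-25, -45, 0).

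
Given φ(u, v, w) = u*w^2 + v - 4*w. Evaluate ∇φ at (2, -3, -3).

(9, 1, -16)

∂φ/∂u = w^2
∂φ/∂v = 1
∂φ/∂w = 2*u*w - 4
∇φ = (w^2, 1, 2*u*w - 4)
At (2, -3, -3): (9, 1, -16).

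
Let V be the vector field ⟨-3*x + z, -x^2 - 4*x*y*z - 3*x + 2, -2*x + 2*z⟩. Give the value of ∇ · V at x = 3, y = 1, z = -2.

∂V₁/∂x = -3
∂V₂/∂y = -4*x*z
∂V₃/∂z = 2
∇·V = -4*x*z - 1
At (3, 1, -2): 23.

23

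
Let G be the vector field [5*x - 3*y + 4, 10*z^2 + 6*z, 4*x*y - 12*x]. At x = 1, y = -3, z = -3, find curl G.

(∇×G)₁ = ∂G₃/∂y − ∂G₂/∂z = 4*x - 20*z - 6
(∇×G)₂ = ∂G₁/∂z − ∂G₃/∂x = -4*y + 12
(∇×G)₃ = ∂G₂/∂x − ∂G₁/∂y = 3
∇×G = (4*x - 20*z - 6, -4*y + 12, 3)
At (1, -3, -3): (58, 24, 3).

(58, 24, 3)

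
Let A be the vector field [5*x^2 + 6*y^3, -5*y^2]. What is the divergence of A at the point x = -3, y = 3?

-60

∂A₁/∂x = 10*x
∂A₂/∂y = -10*y
∇·A = 10*x - 10*y
At (-3, 3): -60.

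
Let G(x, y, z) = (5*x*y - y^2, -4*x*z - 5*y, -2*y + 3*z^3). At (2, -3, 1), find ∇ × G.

(∇×G)₁ = ∂G₃/∂y − ∂G₂/∂z = 4*x - 2
(∇×G)₂ = ∂G₁/∂z − ∂G₃/∂x = 0
(∇×G)₃ = ∂G₂/∂x − ∂G₁/∂y = -5*x + 2*y - 4*z
∇×G = (4*x - 2, 0, -5*x + 2*y - 4*z)
At (2, -3, 1): (6, 0, -20).

(6, 0, -20)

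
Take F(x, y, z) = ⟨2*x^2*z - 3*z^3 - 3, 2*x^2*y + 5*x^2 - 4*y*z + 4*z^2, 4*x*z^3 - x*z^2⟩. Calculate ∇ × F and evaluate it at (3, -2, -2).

(8, 18, 6)

(∇×F)₁ = ∂F₃/∂y − ∂F₂/∂z = 4*y - 8*z
(∇×F)₂ = ∂F₁/∂z − ∂F₃/∂x = 2*x^2 - 4*z^3 - 8*z^2
(∇×F)₃ = ∂F₂/∂x − ∂F₁/∂y = 4*x*y + 10*x
∇×F = (4*y - 8*z, 2*x^2 - 4*z^3 - 8*z^2, 4*x*y + 10*x)
At (3, -2, -2): (8, 18, 6).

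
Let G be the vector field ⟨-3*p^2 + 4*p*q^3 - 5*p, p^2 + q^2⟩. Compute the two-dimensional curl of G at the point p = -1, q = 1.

∂G₂/∂p = 2*p
∂G₁/∂q = 12*p*q^2
Scalar curl = -12*p*q^2 + 2*p
At (-1, 1): 10.

10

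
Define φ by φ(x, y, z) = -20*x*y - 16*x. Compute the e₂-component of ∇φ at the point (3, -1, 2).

-60

(∇φ)_2 = ∂φ/∂y = -20*x
At (3, -1, 2): -60.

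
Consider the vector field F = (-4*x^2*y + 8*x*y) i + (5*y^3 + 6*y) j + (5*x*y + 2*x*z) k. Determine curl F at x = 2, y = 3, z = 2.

(∇×F)₁ = ∂F₃/∂y − ∂F₂/∂z = 5*x
(∇×F)₂ = ∂F₁/∂z − ∂F₃/∂x = -5*y - 2*z
(∇×F)₃ = ∂F₂/∂x − ∂F₁/∂y = 4*x^2 - 8*x
∇×F = (5*x, -5*y - 2*z, 4*x^2 - 8*x)
At (2, 3, 2): (10, -19, 0).

(10, -19, 0)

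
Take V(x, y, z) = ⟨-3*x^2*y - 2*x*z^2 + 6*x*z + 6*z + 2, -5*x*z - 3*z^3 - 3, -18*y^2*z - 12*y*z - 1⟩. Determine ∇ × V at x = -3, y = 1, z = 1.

(∇×V)₁ = ∂V₃/∂y − ∂V₂/∂z = 5*x - 36*y*z + 9*z^2 - 12*z
(∇×V)₂ = ∂V₁/∂z − ∂V₃/∂x = -4*x*z + 6*x + 6
(∇×V)₃ = ∂V₂/∂x − ∂V₁/∂y = 3*x^2 - 5*z
∇×V = (5*x - 36*y*z + 9*z^2 - 12*z, -4*x*z + 6*x + 6, 3*x^2 - 5*z)
At (-3, 1, 1): (-54, 0, 22).

(-54, 0, 22)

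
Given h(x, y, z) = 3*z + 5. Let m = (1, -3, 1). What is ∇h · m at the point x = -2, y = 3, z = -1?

3

∂h/∂x = 0
∂h/∂y = 0
∂h/∂z = 3
∇h at (-2, 3, -1) = (0, 0, 3)
∇h · m = (0)(1) + (0)(-3) + (3)(1) = 3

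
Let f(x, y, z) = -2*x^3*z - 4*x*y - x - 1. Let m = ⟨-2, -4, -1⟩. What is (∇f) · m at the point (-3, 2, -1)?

-192

∂f/∂x = -6*x^2*z - 4*y - 1
∂f/∂y = -4*x
∂f/∂z = -2*x^3
∇f at (-3, 2, -1) = (45, 12, 54)
∇f · m = (45)(-2) + (12)(-4) + (54)(-1) = -192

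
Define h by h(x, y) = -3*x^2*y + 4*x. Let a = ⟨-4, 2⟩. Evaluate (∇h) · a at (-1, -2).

∂h/∂x = -6*x*y + 4
∂h/∂y = -3*x^2
∇h at (-1, -2) = (-8, -3)
∇h · a = (-8)(-4) + (-3)(2) = 26

26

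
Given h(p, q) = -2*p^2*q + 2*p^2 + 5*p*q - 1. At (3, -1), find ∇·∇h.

8

∂²h/∂p² = 4*(-q + 1)
∂²h/∂q² = 0
∇²h = -4*q + 4
At (3, -1): 8.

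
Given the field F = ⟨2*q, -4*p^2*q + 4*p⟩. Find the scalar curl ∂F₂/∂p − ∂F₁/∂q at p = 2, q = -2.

34

∂F₂/∂p = -8*p*q + 4
∂F₁/∂q = 2
Scalar curl = -8*p*q + 2
At (2, -2): 34.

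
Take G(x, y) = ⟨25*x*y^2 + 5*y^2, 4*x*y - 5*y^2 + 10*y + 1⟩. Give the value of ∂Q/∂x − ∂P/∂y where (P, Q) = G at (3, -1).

156

∂G₂/∂x = 4*y
∂G₁/∂y = 50*x*y + 10*y
Scalar curl = -50*x*y - 6*y
At (3, -1): 156.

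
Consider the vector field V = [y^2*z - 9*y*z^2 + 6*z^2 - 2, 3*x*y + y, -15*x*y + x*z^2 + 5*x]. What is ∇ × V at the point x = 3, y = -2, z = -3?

(∇×V)₁ = ∂V₃/∂y − ∂V₂/∂z = -15*x
(∇×V)₂ = ∂V₁/∂z − ∂V₃/∂x = y^2 - 18*y*z + 15*y - z^2 + 12*z - 5
(∇×V)₃ = ∂V₂/∂x − ∂V₁/∂y = -2*y*z + 3*y + 9*z^2
∇×V = (-15*x, y^2 - 18*y*z + 15*y - z^2 + 12*z - 5, -2*y*z + 3*y + 9*z^2)
At (3, -2, -3): (-45, -184, 63).

(-45, -184, 63)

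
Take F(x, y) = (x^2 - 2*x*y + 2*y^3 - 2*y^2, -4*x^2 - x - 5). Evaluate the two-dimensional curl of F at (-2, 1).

9

∂F₂/∂x = -8*x - 1
∂F₁/∂y = -2*x + 6*y^2 - 4*y
Scalar curl = -6*x - 6*y^2 + 4*y - 1
At (-2, 1): 9.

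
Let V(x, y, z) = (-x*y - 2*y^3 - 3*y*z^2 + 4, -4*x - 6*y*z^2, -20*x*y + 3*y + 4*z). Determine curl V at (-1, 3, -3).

(-85, 114, 76)

(∇×V)₁ = ∂V₃/∂y − ∂V₂/∂z = -20*x + 12*y*z + 3
(∇×V)₂ = ∂V₁/∂z − ∂V₃/∂x = -6*y*z + 20*y
(∇×V)₃ = ∂V₂/∂x − ∂V₁/∂y = x + 6*y^2 + 3*z^2 - 4
∇×V = (-20*x + 12*y*z + 3, -6*y*z + 20*y, x + 6*y^2 + 3*z^2 - 4)
At (-1, 3, -3): (-85, 114, 76).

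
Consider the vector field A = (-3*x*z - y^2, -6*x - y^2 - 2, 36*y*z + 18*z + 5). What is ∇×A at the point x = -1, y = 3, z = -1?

(∇×A)₁ = ∂A₃/∂y − ∂A₂/∂z = 36*z
(∇×A)₂ = ∂A₁/∂z − ∂A₃/∂x = -3*x
(∇×A)₃ = ∂A₂/∂x − ∂A₁/∂y = 2*y - 6
∇×A = (36*z, -3*x, 2*y - 6)
At (-1, 3, -1): (-36, 3, 0).

(-36, 3, 0)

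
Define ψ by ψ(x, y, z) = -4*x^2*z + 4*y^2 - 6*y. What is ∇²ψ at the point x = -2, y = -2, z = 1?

∂²ψ/∂x² = -8*z
∂²ψ/∂y² = 8
∂²ψ/∂z² = 0
∇²ψ = -8*z + 8
At (-2, -2, 1): 0.

0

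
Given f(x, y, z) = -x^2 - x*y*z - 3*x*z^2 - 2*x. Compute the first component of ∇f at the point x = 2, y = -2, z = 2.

-14

(∇f)_1 = ∂f/∂x = -2*x - y*z - 3*z^2 - 2
At (2, -2, 2): -14.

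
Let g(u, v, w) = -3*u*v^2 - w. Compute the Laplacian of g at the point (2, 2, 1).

-12

∂²g/∂u² = 0
∂²g/∂v² = -6*u
∂²g/∂w² = 0
∇²g = -6*u
At (2, 2, 1): -12.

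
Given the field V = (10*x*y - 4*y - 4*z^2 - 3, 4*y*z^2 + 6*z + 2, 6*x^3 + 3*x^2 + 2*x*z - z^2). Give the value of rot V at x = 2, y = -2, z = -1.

(-22, -74, -16)

(∇×V)₁ = ∂V₃/∂y − ∂V₂/∂z = -8*y*z - 6
(∇×V)₂ = ∂V₁/∂z − ∂V₃/∂x = -18*x^2 - 6*x - 10*z
(∇×V)₃ = ∂V₂/∂x − ∂V₁/∂y = -10*x + 4
∇×V = (-8*y*z - 6, -18*x^2 - 6*x - 10*z, -10*x + 4)
At (2, -2, -1): (-22, -74, -16).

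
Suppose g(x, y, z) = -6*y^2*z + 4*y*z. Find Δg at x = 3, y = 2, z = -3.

36

∂²g/∂x² = 0
∂²g/∂y² = -12*z
∂²g/∂z² = 0
∇²g = -12*z
At (3, 2, -3): 36.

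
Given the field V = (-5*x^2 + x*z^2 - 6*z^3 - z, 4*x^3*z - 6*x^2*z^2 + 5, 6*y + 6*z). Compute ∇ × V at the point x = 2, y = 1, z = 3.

(∇×V)₁ = ∂V₃/∂y − ∂V₂/∂z = -4*x^3 + 12*x^2*z + 6
(∇×V)₂ = ∂V₁/∂z − ∂V₃/∂x = 2*x*z - 18*z^2 - 1
(∇×V)₃ = ∂V₂/∂x − ∂V₁/∂y = 12*x^2*z - 12*x*z^2
∇×V = (-4*x^3 + 12*x^2*z + 6, 2*x*z - 18*z^2 - 1, 12*x^2*z - 12*x*z^2)
At (2, 1, 3): (118, -151, -72).

(118, -151, -72)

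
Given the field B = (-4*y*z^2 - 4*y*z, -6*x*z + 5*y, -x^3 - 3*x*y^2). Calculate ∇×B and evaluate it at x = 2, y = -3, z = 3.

(∇×B)₁ = ∂B₃/∂y − ∂B₂/∂z = -6*x*y + 6*x
(∇×B)₂ = ∂B₁/∂z − ∂B₃/∂x = 3*x^2 + 3*y^2 - 8*y*z - 4*y
(∇×B)₃ = ∂B₂/∂x − ∂B₁/∂y = 4*z^2 - 2*z
∇×B = (-6*x*y + 6*x, 3*x^2 + 3*y^2 - 8*y*z - 4*y, 4*z^2 - 2*z)
At (2, -3, 3): (48, 123, 30).

(48, 123, 30)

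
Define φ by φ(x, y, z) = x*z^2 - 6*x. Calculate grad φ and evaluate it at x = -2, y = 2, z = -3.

(3, 0, 12)

∂φ/∂x = z^2 - 6
∂φ/∂y = 0
∂φ/∂z = 2*x*z
∇φ = (z^2 - 6, 0, 2*x*z)
At (-2, 2, -3): (3, 0, 12).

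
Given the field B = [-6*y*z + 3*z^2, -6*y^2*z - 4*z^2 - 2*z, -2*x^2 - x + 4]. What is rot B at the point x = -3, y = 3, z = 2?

(72, -17, 12)

(∇×B)₁ = ∂B₃/∂y − ∂B₂/∂z = 6*y^2 + 8*z + 2
(∇×B)₂ = ∂B₁/∂z − ∂B₃/∂x = 4*x - 6*y + 6*z + 1
(∇×B)₃ = ∂B₂/∂x − ∂B₁/∂y = 6*z
∇×B = (6*y^2 + 8*z + 2, 4*x - 6*y + 6*z + 1, 6*z)
At (-3, 3, 2): (72, -17, 12).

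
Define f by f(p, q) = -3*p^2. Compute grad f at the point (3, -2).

∂f/∂p = -6*p
∂f/∂q = 0
∇f = (-6*p, 0)
At (3, -2): (-18, 0).

(-18, 0)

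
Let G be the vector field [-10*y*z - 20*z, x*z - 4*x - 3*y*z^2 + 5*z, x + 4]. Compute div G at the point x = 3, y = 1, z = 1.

∂G₁/∂x = 0
∂G₂/∂y = -3*z^2
∂G₃/∂z = 0
∇·G = -3*z^2
At (3, 1, 1): -3.

-3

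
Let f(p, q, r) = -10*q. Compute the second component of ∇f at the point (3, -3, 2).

-10

(∇f)_2 = ∂f/∂q = -10
At (3, -3, 2): -10.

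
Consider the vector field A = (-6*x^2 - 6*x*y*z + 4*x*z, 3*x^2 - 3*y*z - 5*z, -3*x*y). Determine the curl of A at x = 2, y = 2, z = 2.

(∇×A)₁ = ∂A₃/∂y − ∂A₂/∂z = -3*x + 3*y + 5
(∇×A)₂ = ∂A₁/∂z − ∂A₃/∂x = -6*x*y + 4*x + 3*y
(∇×A)₃ = ∂A₂/∂x − ∂A₁/∂y = 6*x*z + 6*x
∇×A = (-3*x + 3*y + 5, -6*x*y + 4*x + 3*y, 6*x*z + 6*x)
At (2, 2, 2): (5, -10, 36).

(5, -10, 36)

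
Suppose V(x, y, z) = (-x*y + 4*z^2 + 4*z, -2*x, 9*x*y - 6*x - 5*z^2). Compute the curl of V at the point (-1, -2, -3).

(-9, 4, -3)

(∇×V)₁ = ∂V₃/∂y − ∂V₂/∂z = 9*x
(∇×V)₂ = ∂V₁/∂z − ∂V₃/∂x = -9*y + 8*z + 10
(∇×V)₃ = ∂V₂/∂x − ∂V₁/∂y = x - 2
∇×V = (9*x, -9*y + 8*z + 10, x - 2)
At (-1, -2, -3): (-9, 4, -3).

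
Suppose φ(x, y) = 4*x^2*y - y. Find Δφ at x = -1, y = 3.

∂²φ/∂x² = 8*y
∂²φ/∂y² = 0
∇²φ = 8*y
At (-1, 3): 24.

24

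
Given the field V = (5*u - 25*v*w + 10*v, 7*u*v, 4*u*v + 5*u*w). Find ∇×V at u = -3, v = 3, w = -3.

(∇×V)₁ = ∂V₃/∂v − ∂V₂/∂w = 4*u
(∇×V)₂ = ∂V₁/∂w − ∂V₃/∂u = -29*v - 5*w
(∇×V)₃ = ∂V₂/∂u − ∂V₁/∂v = 7*v + 25*w - 10
∇×V = (4*u, -29*v - 5*w, 7*v + 25*w - 10)
At (-3, 3, -3): (-12, -72, -64).

(-12, -72, -64)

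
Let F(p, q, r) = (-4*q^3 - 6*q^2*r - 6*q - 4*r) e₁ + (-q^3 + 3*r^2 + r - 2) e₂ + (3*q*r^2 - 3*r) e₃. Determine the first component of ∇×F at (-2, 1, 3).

8

(∇×F)_1 = ∂F₃/∂q − ∂F₂/∂r
= 3*r^2 − (6*r + 1)
= 3*r^2 - 6*r - 1
At (-2, 1, 3): 8.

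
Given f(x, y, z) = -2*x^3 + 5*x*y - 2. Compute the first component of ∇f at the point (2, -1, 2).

-29

(∇f)_1 = ∂f/∂x = -6*x^2 + 5*y
At (2, -1, 2): -29.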